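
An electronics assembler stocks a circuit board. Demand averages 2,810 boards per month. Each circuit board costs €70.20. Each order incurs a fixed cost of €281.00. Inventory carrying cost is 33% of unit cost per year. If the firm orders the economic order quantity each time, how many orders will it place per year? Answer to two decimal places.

Annual demand D = 2,810 × 12 = 33,720.
Holding cost H = 0.33 × €70.20 = €23.1660 per unit per year.
EOQ = √(2DS/H) = √(2 × 33,720 × 281 / 23.166) ≈ 904.45.
Orders per year = D / Q* = 33,720 / 904.45 ≈ 37.282.

N ≈ 37.28 orders per year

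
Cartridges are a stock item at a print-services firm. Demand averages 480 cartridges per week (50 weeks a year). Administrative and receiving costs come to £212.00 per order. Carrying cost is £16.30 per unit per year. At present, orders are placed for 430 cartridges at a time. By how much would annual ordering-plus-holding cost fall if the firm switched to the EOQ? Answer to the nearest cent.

Extra cost ≈ £2,458.05 per year

Annual demand D = 480 × 50 = 24,000.
EOQ = √(2DS/H) = √(2 × 24,000 × 212 / 16.3) ≈ 790.12.
Cost at Q* = (D/Q*)S + (Q*/2)H = √(2DSH) ≈ £12,879.01.
Cost at Q = 430: (24,000/430)×212 + (430/2)×16.3 = £11,832.56 + £3,504.50 = £15,337.06.
Excess = £15,337.06 − £12,879.01 = £2,458.05.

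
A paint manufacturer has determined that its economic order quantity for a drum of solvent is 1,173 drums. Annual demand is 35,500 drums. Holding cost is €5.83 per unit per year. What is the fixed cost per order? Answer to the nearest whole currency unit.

Squaring Q* = √(2DS/H) gives Q*² = 2DS/H.
From Q* = √(2DS/H): S = Q*²H / (2D) = 1,173² × 5.83 / (2 × 35,500) = 112.9812.

S ≈ €113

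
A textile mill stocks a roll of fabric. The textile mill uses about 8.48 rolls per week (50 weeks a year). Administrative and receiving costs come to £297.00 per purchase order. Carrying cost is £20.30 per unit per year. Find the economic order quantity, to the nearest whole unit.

Q* ≈ 111 rolls

Annual demand D = 8.48 × 50 = 424.
EOQ = √(2DS / H) = √(2 × 424 × 297 / 20.3).
= √(251,856 / 20.3) = √12,406.6995 ≈ 111.385.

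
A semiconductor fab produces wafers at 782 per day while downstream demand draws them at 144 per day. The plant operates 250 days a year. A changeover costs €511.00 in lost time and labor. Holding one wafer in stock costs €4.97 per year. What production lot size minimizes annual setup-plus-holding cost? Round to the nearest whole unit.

Annual demand D = 144 × 250 = 36,000.
Production build-up factor (1 − d/p) = 1 − 144/782 = 0.8159.
Q* = √(2DS / (H(1 − d/p))) = √(2 × 36,000 × 511 / (4.97 × 0.8159)).
= √(36,792,000 / 4.0548) ≈ 3012.254.

Q* ≈ 3,012 wafers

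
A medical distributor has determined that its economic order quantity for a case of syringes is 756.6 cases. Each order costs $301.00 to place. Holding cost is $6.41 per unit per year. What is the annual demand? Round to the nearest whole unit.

D ≈ 6,095 cases per year

The basic EOQ model gives Q* = √(2DS/H); rearrange for the unknown.
From Q* = √(2DS/H): D = Q*²H / (2S) = 756.6² × 6.41 / (2 × 301) = 6095.288.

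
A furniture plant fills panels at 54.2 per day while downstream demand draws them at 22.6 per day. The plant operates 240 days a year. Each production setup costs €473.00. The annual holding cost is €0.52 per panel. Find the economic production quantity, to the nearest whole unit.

Annual demand D = 22.6 × 240 = 5,424.
Production build-up factor (1 − d/p) = 1 − 22.6/54.2 = 0.5830.
Q* = √(2DS / (H(1 − d/p))) = √(2 × 5,424 × 473 / (0.52 × 0.5830)).
= √(5,131,104 / 0.3032) ≈ 4113.958.

Q* ≈ 4,114 panels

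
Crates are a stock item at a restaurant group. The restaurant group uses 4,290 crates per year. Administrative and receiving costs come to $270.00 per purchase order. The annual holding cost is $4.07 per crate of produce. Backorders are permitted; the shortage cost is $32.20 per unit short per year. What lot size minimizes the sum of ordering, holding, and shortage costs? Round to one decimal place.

Q* ≈ 800.7 crates

With planned backorders, Q* = √(2DS/H) · √((H+B)/B).
√(2DS/H) = √(2 × 4,290 × 270 / 4.07) = 754.446.
√((H+B)/B) = √((4.07+32.2)/32.2) = 1.0613.
Q* ≈ 800.708.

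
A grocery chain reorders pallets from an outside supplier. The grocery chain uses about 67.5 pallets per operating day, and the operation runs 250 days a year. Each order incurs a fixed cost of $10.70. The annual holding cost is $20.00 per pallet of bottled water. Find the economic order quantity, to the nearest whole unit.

Annual demand D = 67.5 × 250 = 16,875.
EOQ = √(2DS / H) = √(2 × 16,875 × 10.7 / 20).
= √(361,125 / 20) = √18,056.25 ≈ 134.374.

Q* ≈ 134 pallets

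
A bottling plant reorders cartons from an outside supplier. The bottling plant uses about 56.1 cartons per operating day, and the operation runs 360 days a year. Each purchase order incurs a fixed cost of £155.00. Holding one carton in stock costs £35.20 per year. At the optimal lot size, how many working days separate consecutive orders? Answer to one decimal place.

Annual demand D = 56.1 × 360 = 20,196.
The optimal lot size = √(2DS/H) = √(2 × 20,196 × 155 / 35.2) ≈ 421.74.
Cycle time = Q*/D × 360 = 421.74 / 20,196 × 360 ≈ 7.518 days.

T ≈ 7.5 days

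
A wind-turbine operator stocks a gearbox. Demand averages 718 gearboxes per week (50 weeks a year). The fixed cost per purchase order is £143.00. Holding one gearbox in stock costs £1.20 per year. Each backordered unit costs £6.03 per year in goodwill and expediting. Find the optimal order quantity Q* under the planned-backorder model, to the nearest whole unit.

Q* ≈ 3,203 gearboxes

Annual demand D = 718 × 50 = 35,900.
With planned backorders, Q* = √(2DS/H) · √((H+B)/B).
√(2DS/H) = √(2 × 35,900 × 143 / 1.2) = 2925.093.
√((H+B)/B) = √((1.2+6.03)/6.03) = 1.0950.
Q* ≈ 3202.950.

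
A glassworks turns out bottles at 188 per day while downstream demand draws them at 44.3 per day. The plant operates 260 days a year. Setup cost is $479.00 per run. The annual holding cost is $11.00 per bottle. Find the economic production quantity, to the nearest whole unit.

Q* ≈ 1,146 bottles

Annual demand D = 44.3 × 260 = 11,518.
Production build-up factor (1 − d/p) = 1 − 44.3/188 = 0.7644.
Q* = √(2DS / (H(1 − d/p))) = √(2 × 11,518 × 479 / (11 × 0.7644)).
= √(11,034,244 / 8.408) ≈ 1145.580.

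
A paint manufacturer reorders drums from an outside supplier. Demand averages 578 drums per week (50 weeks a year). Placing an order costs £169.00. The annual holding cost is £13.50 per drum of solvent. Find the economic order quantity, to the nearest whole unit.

Annual demand D = 578 × 50 = 28,900.
EOQ = √(2DS / H) = √(2 × 28,900 × 169 / 13.5).
= √(9,768,200 / 13.5) = √723,570.3704 ≈ 850.629.

Q* ≈ 851 drums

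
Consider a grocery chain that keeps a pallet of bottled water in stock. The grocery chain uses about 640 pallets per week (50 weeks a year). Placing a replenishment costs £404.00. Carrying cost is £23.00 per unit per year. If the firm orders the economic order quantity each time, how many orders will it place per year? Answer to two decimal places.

Annual demand D = 640 × 50 = 32,000.
Q* = √(2DS/H) = √(2 × 32,000 × 404 / 23) ≈ 1060.27.
Orders per year = D / Q* = 32,000 / 1060.27 ≈ 30.181.

N ≈ 30.18 orders per year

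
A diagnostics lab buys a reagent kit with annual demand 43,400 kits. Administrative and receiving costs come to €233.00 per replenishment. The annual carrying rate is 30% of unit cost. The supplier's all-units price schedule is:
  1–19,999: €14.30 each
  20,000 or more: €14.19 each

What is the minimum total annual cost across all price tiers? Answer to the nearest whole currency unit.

Holding cost per unit per year at price C is H = 0.30·C.
Candidates are each tier's EOQ (if it falls in that tier) and each price-break quantity.
EOQ at €14.30 = 2171.2 (feasible in tier 1): TC = 43,400×€14.30 + (43,400/2171.2)×233 + (2171.2/2)×0.30×€14.30 = €629,934.65.
EOQ at €14.19 = 2179.6 < 20000, so use break Q=20000: TC = 43,400×€14.19 + (43,400/20000.0)×233 + (20000.0/2)×0.30×€14.19 = €658,921.61.
Lowest total cost among the candidates is at Q = 2171.2.

TC* ≈ €629,935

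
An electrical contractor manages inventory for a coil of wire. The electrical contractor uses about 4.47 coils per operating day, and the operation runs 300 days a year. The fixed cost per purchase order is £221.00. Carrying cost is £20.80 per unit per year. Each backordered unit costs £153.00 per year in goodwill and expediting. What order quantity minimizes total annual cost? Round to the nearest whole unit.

Annual demand D = 4.47 × 300 = 1,341.
With planned backorders, Q* = √(2DS/H) · √((H+B)/B).
√(2DS/H) = √(2 × 1,341 × 221 / 20.8) = 168.808.
√((H+B)/B) = √((20.8+153)/153) = 1.0658.
Q* ≈ 179.917.

Q* ≈ 180 coils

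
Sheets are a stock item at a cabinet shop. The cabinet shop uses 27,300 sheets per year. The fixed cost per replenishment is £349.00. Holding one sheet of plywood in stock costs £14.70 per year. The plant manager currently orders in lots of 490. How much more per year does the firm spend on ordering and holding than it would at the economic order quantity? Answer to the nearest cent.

Extra cost ≈ £6,309.17 per year

EOQ = √(2DS/H) = √(2 × 27,300 × 349 / 14.7) ≈ 1138.55.
Cost at Q* = (D/Q*)S + (Q*/2)H = √(2DSH) ≈ £16,736.62.
Cost at Q = 490: (27,300/490)×349 + (490/2)×14.7 = £19,444.29 + £3,601.50 = £23,045.79.
Excess = £23,045.79 − £16,736.62 = £6,309.17.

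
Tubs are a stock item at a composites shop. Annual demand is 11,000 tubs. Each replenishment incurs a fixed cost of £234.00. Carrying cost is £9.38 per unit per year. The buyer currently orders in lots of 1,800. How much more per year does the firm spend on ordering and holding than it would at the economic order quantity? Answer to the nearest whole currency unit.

EOQ = √(2DS/H) = √(2 × 11,000 × 234 / 9.38) ≈ 740.83.
Cost at Q* = (D/Q*)S + (Q*/2)H = √(2DSH) ≈ £6,948.97.
Cost at Q = 1,800: (11,000/1,800)×234 + (1,800/2)×9.38 = £1,430.00 + £8,442.00 = £9,872.00.
Excess = £9,872.00 − £6,948.97 = £2,923.03.

Extra cost ≈ £2,923 per year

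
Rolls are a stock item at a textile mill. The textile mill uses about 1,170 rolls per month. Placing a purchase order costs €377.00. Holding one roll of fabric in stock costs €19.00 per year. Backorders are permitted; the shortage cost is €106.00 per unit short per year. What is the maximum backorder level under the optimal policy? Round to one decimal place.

S* ≈ 123.2 rolls

Annual demand D = 1,170 × 12 = 14,040.
With planned backorders, Q* = √(2DS/H) · √((H+B)/B).
√(2DS/H) = √(2 × 14,040 × 377 / 19) = 746.436.
√((H+B)/B) = √((19+106)/106) = 1.0859.
Q* ≈ 810.577.
S* = Q* · H/(H+B) = 810.577 × 19/125 ≈ 123.208.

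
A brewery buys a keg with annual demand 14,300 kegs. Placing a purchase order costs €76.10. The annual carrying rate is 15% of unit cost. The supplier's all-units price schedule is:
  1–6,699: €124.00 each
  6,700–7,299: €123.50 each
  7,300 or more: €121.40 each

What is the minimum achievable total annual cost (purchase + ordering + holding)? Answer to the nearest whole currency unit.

Holding cost per unit per year at price C is H = 0.15·C.
For each price level, check whether its EOQ is feasible; otherwise the best quantity at that price is the breakpoint.
EOQ at €124.00 = 342.1 (feasible in tier 1): TC = 14,300×€124.00 + (14,300/342.1)×76.1 + (342.1/2)×0.15×€124.00 = €1,779,562.56.
EOQ at €123.50 = 342.8 < 6700, so use break Q=6700: TC = 14,300×€123.50 + (14,300/6700.0)×76.1 + (6700.0/2)×0.15×€123.50 = €1,828,271.17.
EOQ at €121.40 = 345.7 < 7300, so use break Q=7300: TC = 14,300×€121.40 + (14,300/7300.0)×76.1 + (7300.0/2)×0.15×€121.40 = €1,802,635.57.
Lowest total cost among the candidates is at Q = 342.1.

TC* ≈ €1,779,563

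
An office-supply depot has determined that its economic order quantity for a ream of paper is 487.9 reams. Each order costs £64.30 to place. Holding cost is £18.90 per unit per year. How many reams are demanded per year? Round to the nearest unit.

D ≈ 34,985 reams per year

The basic EOQ model gives Q* = √(2DS/H); rearrange for the unknown.
From Q* = √(2DS/H): D = Q*²H / (2S) = 487.9² × 18.9 / (2 × 64.3) = 34985.048.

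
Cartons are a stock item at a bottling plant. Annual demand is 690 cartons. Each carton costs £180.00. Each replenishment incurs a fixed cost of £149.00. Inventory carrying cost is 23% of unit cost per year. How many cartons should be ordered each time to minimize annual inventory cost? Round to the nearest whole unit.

Holding cost H = 0.23 × £180.00 = £41.4000 per unit per year.
EOQ = √(2DS / H) = √(2 × 690 × 149 / 41.4).
= √(205,620 / 41.4) = √4,966.6667 ≈ 70.475.

Q* ≈ 70 cartons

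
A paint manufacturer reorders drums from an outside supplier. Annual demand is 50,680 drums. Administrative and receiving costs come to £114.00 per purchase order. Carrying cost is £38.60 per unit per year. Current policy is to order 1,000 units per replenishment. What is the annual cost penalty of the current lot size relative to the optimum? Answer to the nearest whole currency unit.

Extra cost ≈ £3,958 per year

EOQ = √(2DS/H) = √(2 × 50,680 × 114 / 38.6) ≈ 547.13.
Cost at Q* = (D/Q*)S + (Q*/2)H = √(2DSH) ≈ £21,119.29.
Cost at Q = 1,000: (50,680/1,000)×114 + (1,000/2)×38.6 = £5,777.52 + £19,300.00 = £25,077.52.
Excess = £25,077.52 − £21,119.29 = £3,958.23.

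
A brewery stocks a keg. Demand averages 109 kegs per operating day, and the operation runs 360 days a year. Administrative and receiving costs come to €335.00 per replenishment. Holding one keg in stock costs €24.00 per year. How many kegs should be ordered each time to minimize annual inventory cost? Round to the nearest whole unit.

Q* ≈ 1,047 kegs

Annual demand D = 109 × 360 = 39,240.
EOQ = √(2DS / H) = √(2 × 39,240 × 335 / 24).
= √(26,290,800 / 24) = √1,095,450 ≈ 1046.637.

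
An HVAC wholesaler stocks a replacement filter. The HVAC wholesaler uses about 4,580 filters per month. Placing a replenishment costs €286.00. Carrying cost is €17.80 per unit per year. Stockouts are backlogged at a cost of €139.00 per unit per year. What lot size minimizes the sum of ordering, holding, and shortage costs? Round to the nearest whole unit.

Annual demand D = 4,580 × 12 = 54,960.
With planned backorders, Q* = √(2DS/H) · √((H+B)/B).
√(2DS/H) = √(2 × 54,960 × 286 / 17.8) = 1328.958.
√((H+B)/B) = √((17.8+139)/139) = 1.0621.
Q* ≈ 1411.487.

Q* ≈ 1,411 filters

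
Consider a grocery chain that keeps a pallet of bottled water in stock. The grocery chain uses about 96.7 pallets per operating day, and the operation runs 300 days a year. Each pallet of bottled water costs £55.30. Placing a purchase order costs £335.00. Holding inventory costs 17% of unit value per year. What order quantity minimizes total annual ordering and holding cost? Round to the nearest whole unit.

Q* ≈ 1,438 pallets

Annual demand D = 96.7 × 300 = 29,010.
Holding cost H = 0.17 × £55.30 = £9.4010 per unit per year.
EOQ = √(2DS / H) = √(2 × 29,010 × 335 / 9.401).
= √(19,436,700 / 9.401) = √2,067,514.0942 ≈ 1437.885.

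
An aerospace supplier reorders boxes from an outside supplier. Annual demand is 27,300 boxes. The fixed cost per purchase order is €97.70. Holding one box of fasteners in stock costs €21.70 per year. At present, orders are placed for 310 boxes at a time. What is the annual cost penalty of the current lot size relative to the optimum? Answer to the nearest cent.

Extra cost ≈ €1,208.36 per year

EOQ = √(2DS/H) = √(2 × 27,300 × 97.7 / 21.7) ≈ 495.81.
Cost at Q* = (D/Q*)S + (Q*/2)H = √(2DSH) ≈ €10,759.04.
Cost at Q = 310: (27,300/310)×97.7 + (310/2)×21.7 = €8,603.90 + €3,363.50 = €11,967.40.
Excess = €11,967.40 − €10,759.04 = €1,208.36.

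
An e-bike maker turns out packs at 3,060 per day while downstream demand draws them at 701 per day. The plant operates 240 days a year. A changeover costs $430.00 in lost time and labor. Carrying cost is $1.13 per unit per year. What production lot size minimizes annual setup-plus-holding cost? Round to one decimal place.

Q* ≈ 12,887.6 packs

Annual demand D = 701 × 240 = 168,240.
Production build-up factor (1 − d/p) = 1 − 701/3,060 = 0.7709.
Q* = √(2DS / (H(1 − d/p))) = √(2 × 168,240 × 430 / (1.13 × 0.7709)).
= √(144,686,400 / 0.8711) ≈ 12887.580.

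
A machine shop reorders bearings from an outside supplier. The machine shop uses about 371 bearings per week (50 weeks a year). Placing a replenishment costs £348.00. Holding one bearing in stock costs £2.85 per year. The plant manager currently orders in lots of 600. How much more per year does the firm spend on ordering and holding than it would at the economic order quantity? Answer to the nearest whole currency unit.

Extra cost ≈ £5,548 per year

Annual demand D = 371 × 50 = 18,550.
EOQ = √(2DS/H) = √(2 × 18,550 × 348 / 2.85) ≈ 2128.40.
Cost at Q* = (D/Q*)S + (Q*/2)H = √(2DSH) ≈ £6,065.95.
Cost at Q = 600: (18,550/600)×348 + (600/2)×2.85 = £10,759.00 + £855.00 = £11,614.00.
Excess = £11,614.00 − £6,065.95 = £5,548.05.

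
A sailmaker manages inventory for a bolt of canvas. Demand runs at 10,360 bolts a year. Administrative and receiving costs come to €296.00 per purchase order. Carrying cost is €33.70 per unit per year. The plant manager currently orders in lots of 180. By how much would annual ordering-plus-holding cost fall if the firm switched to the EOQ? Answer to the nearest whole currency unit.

EOQ = √(2DS/H) = √(2 × 10,360 × 296 / 33.7) ≈ 426.60.
Cost at Q* = (D/Q*)S + (Q*/2)H = √(2DSH) ≈ €14,376.58.
Cost at Q = 180: (10,360/180)×296 + (180/2)×33.7 = €17,036.44 + €3,033.00 = €20,069.44.
Excess = €20,069.44 − €14,376.58 = €5,692.86.

Extra cost ≈ €5,693 per year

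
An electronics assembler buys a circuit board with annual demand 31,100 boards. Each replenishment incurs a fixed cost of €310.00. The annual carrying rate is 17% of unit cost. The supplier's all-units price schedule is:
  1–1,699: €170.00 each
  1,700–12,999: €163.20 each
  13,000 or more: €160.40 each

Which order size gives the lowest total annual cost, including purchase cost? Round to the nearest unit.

Holding cost per unit per year at price C is H = 0.17·C.
For each price level, check whether its EOQ is feasible; otherwise the best quantity at that price is the breakpoint.
EOQ at €170.00 = 816.8 (feasible in tier 1): TC = 31,100×€170.00 + (31,100/816.8)×310 + (816.8/2)×0.17×€170.00 = €5,310,606.14.
EOQ at €163.20 = 833.7 < 1700, so use break Q=1700: TC = 31,100×€163.20 + (31,100/1700.0)×310 + (1700.0/2)×0.17×€163.20 = €5,104,773.58.
EOQ at €160.40 = 840.9 < 13000, so use break Q=13000: TC = 31,100×€160.40 + (31,100/13000.0)×310 + (13000.0/2)×0.17×€160.40 = €5,166,423.62.
Lowest total cost is €5,104,773.58 at Q = 1700.0.

Q* ≈ 1,700 boards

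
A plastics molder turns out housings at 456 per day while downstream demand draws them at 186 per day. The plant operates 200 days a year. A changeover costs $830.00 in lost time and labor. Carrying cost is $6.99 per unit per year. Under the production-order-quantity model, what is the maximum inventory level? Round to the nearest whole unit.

Annual demand D = 186 × 200 = 37,200.
Production build-up factor (1 − d/p) = 1 − 186/456 = 0.5921.
Q* = √(2DS / (H(1 − d/p))) = √(2 × 37,200 × 830 / (6.99 × 0.5921)).
= √(61,752,000 / 4.1388) ≈ 3862.669.
Maximum inventory = Q*(1 − d/p) = 3862.669 × 0.5921 ≈ 2287.106.

I_max ≈ 2,287 housings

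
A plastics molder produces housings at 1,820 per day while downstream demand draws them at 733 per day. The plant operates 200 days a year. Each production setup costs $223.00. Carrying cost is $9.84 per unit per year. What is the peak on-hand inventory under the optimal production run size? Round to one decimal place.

I_max ≈ 1,992.1 housings

Annual demand D = 733 × 200 = 146,600.
Production build-up factor (1 − d/p) = 1 − 733/1,820 = 0.5973.
Q* = √(2DS / (H(1 − d/p))) = √(2 × 146,600 × 223 / (9.84 × 0.5973)).
= √(65,383,600 / 5.877) ≈ 3335.476.
Maximum inventory = Q*(1 − d/p) = 3335.476 × 0.5973 ≈ 1992.122.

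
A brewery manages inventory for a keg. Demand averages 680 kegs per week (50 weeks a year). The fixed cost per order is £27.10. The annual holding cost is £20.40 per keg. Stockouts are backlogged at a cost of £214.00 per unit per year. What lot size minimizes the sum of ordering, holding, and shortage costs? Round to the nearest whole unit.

Q* ≈ 315 kegs

Annual demand D = 680 × 50 = 34,000.
With planned backorders, Q* = √(2DS/H) · √((H+B)/B).
√(2DS/H) = √(2 × 34,000 × 27.1 / 20.4) = 300.555.
√((H+B)/B) = √((20.4+214)/214) = 1.0466.
Q* ≈ 314.555.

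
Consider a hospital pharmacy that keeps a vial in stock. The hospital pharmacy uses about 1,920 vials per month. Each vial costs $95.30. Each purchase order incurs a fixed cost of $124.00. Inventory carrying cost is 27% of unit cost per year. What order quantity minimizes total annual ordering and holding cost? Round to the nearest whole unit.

Annual demand D = 1,920 × 12 = 23,040.
Holding cost H = 0.27 × $95.30 = $25.7310 per unit per year.
EOQ = √(2DS / H) = √(2 × 23,040 × 124 / 25.731).
= √(5,713,920 / 25.731) = √222,063.6586 ≈ 471.236.

Q* ≈ 471 vials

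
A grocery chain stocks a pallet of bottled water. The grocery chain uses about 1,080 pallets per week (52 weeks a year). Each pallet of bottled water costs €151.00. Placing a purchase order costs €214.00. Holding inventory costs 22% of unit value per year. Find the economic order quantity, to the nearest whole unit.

Annual demand D = 1,080 × 52 = 56,160.
Holding cost H = 0.22 × €151.00 = €33.2200 per unit per year.
EOQ = √(2DS / H) = √(2 × 56,160 × 214 / 33.22).
= √(24,036,480 / 33.22) = √723,554.4852 ≈ 850.620.

Q* ≈ 851 pallets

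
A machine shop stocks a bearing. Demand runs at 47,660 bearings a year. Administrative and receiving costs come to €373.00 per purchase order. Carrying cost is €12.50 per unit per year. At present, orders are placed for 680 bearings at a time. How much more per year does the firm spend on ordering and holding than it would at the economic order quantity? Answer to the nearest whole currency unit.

EOQ = √(2DS/H) = √(2 × 47,660 × 373 / 12.5) ≈ 1686.52.
Cost at Q* = (D/Q*)S + (Q*/2)H = √(2DSH) ≈ €21,081.50.
Cost at Q = 680: (47,660/680)×373 + (680/2)×12.5 = €26,142.91 + €4,250.00 = €30,392.91.
Excess = €30,392.91 − €21,081.50 = €9,311.42.

Extra cost ≈ €9,311 per year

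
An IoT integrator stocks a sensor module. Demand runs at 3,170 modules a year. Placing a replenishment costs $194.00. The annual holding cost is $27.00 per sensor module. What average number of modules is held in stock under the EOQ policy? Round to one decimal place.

Average inventory ≈ 106.7 modules

The optimal lot size = √(2DS/H) = √(2 × 3,170 × 194 / 27) ≈ 213.43.
Average inventory = Q*/2 ≈ 213.43 / 2 = 106.717.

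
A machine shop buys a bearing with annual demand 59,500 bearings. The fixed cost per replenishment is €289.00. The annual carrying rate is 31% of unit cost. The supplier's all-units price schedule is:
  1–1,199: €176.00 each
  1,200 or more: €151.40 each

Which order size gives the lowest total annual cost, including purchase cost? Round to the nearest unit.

Q* ≈ 1,200 bearings

Holding cost per unit per year at price C is H = 0.31·C.
Evaluate total cost at each tier's feasible EOQ or, if the EOQ is below the tier, at the tier's minimum quantity.
EOQ at €176.00 = 793.9 (feasible in tier 1): TC = 59,500×€176.00 + (59,500/793.9)×289 + (793.9/2)×0.31×€176.00 = €10,515,317.12.
EOQ at €151.40 = 856.0 < 1200, so use break Q=1200: TC = 59,500×€151.40 + (59,500/1200.0)×289 + (1200.0/2)×0.31×€151.40 = €9,050,789.98.
Lowest total cost is €9,050,789.98 at Q = 1200.0.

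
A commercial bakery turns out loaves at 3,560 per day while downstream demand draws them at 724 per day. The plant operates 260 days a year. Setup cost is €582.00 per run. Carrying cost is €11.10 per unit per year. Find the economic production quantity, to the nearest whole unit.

Annual demand D = 724 × 260 = 188,240.
Production build-up factor (1 − d/p) = 1 − 724/3,560 = 0.7966.
Q* = √(2DS / (H(1 − d/p))) = √(2 × 188,240 × 582 / (11.1 × 0.7966)).
= √(219,111,360 / 8.8426) ≈ 4977.862.

Q* ≈ 4,978 loaves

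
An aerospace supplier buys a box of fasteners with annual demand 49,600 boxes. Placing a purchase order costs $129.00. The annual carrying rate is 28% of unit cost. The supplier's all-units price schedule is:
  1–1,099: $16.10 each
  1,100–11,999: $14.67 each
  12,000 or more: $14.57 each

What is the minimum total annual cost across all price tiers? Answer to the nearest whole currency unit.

TC* ≈ $734,882

Holding cost per unit per year at price C is H = 0.28·C.
Candidates are each tier's EOQ (if it falls in that tier) and each price-break quantity.
Tier 1 ($16.10): EOQ = 1684.8 exceeds tier's upper bound 1099, so this tier is dominated.
EOQ at $14.67 = 1765.0 (feasible in tier 2): TC = 49,600×$14.67 + (49,600/1765.0)×129 + (1765.0/2)×0.28×$14.67 = $734,882.11.
EOQ at $14.57 = 1771.1 < 12000, so use break Q=12000: TC = 49,600×$14.57 + (49,600/12000.0)×129 + (12000.0/2)×0.28×$14.57 = $747,682.80.
Lowest total cost among the candidates is at Q = 1765.0.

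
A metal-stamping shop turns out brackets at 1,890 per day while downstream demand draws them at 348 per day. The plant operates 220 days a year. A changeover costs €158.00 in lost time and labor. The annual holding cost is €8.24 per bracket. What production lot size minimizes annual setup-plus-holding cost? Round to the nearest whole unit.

Annual demand D = 348 × 220 = 76,560.
Production build-up factor (1 − d/p) = 1 − 348/1,890 = 0.8159.
Q* = √(2DS / (H(1 − d/p))) = √(2 × 76,560 × 158 / (8.24 × 0.8159)).
= √(24,192,960 / 6.7228) ≈ 1897.010.

Q* ≈ 1,897 brackets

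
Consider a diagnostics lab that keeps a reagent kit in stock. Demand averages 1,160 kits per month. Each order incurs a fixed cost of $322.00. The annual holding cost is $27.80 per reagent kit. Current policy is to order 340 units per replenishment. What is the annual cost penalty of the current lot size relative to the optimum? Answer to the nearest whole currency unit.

Annual demand D = 1,160 × 12 = 13,920.
EOQ = √(2DS/H) = √(2 × 13,920 × 322 / 27.8) ≈ 567.86.
Cost at Q* = (D/Q*)S + (Q*/2)H = √(2DSH) ≈ $15,786.47.
Cost at Q = 340: (13,920/340)×322 + (340/2)×27.8 = $13,183.06 + $4,726.00 = $17,909.06.
Excess = $17,909.06 − $15,786.47 = $2,122.59.

Extra cost ≈ $2,123 per year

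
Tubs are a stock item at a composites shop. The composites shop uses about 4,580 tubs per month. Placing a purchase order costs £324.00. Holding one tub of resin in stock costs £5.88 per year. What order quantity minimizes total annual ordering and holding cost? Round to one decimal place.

Q* ≈ 2,461.1 tubs

Annual demand D = 4,580 × 12 = 54,960.
EOQ = √(2DS / H) = √(2 × 54,960 × 324 / 5.88).
= √(35,614,080 / 5.88) = √6,056,816.3265 ≈ 2461.060.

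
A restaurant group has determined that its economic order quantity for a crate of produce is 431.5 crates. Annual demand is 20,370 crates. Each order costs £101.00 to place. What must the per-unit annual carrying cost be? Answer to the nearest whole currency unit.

Squaring Q* = √(2DS/H) gives Q*² = 2DS/H.
From Q* = √(2DS/H): H = 2DS / Q*² = 2 × 20,370 × 101 / 431.5² = 22.0994.

H ≈ £22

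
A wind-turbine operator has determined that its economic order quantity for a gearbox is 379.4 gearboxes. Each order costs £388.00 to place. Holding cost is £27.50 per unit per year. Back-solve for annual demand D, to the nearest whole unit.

Squaring Q* = √(2DS/H) gives Q*² = 2DS/H.
From Q* = √(2DS/H): D = Q*²H / (2S) = 379.4² × 27.5 / (2 × 388) = 5101.121.

D ≈ 5,101 gearboxes per year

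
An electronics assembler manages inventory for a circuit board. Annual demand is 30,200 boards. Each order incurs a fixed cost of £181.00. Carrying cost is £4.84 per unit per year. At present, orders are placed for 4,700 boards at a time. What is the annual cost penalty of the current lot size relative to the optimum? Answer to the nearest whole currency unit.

EOQ = √(2DS/H) = √(2 × 30,200 × 181 / 4.84) ≈ 1502.92.
Cost at Q* = (D/Q*)S + (Q*/2)H = √(2DSH) ≈ £7,274.12.
Cost at Q = 4,700: (30,200/4,700)×181 + (4,700/2)×4.84 = £1,163.02 + £11,374.00 = £12,537.02.
Excess = £12,537.02 − £7,274.12 = £5,262.90.

Extra cost ≈ £5,263 per year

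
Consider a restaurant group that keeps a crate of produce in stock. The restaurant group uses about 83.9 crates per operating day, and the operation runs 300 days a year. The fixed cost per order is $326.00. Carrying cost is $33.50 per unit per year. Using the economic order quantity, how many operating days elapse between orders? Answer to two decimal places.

T ≈ 8.34 days

Annual demand D = 83.9 × 300 = 25,170.
Q* = √(2DS/H) = √(2 × 25,170 × 326 / 33.5) ≈ 699.91.
Cycle time = Q*/D × 300 = 699.91 / 25,170 × 300 ≈ 8.342 days.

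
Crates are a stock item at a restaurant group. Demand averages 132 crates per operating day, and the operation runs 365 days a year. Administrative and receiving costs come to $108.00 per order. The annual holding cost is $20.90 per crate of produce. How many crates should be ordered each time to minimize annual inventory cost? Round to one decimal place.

Q* ≈ 705.6 crates

Annual demand D = 132 × 365 = 48,180.
EOQ = √(2DS / H) = √(2 × 48,180 × 108 / 20.9).
= √(10,406,880 / 20.9) = √497,936.8421 ≈ 705.646.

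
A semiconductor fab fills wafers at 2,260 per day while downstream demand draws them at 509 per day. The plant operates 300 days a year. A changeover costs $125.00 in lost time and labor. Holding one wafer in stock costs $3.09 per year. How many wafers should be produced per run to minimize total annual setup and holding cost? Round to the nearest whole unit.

Q* ≈ 3,993 wafers

Annual demand D = 509 × 300 = 152,700.
Production build-up factor (1 − d/p) = 1 − 509/2,260 = 0.7748.
Q* = √(2DS / (H(1 − d/p))) = √(2 × 152,700 × 125 / (3.09 × 0.7748)).
= √(38,175,000 / 2.3941) ≈ 3993.203.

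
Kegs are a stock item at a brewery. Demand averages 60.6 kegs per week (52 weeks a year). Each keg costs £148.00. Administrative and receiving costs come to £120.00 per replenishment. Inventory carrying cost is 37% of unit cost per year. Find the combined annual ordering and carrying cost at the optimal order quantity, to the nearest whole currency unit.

TC* ≈ £6,435

Annual demand D = 60.6 × 52 = 3,151.2.
Holding cost H = 0.37 × £148.00 = £54.7600 per unit per year.
Q* = √(2DS/H) = √(2 × 3,151.2 × 120 / 54.76) ≈ 117.52.
At the optimum the two cost components are equal, so total cost = 2·(Q*/2)H = Q*·H.
Minimum total = √(2DSH) = √(2 × 3,151.2 × 120 × 54.76) ≈ 6435.397.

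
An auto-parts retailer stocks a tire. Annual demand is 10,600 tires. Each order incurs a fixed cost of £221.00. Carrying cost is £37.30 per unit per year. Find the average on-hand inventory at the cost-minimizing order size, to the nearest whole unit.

Average inventory ≈ 177 tires

EOQ = √(2DS/H) = √(2 × 10,600 × 221 / 37.3) ≈ 354.41.
Average inventory = Q*/2 ≈ 354.41 / 2 = 177.207.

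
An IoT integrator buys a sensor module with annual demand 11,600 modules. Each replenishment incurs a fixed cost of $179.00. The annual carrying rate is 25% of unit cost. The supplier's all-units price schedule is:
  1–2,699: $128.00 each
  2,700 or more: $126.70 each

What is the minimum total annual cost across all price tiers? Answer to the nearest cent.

Holding cost per unit per year at price C is H = 0.25·C.
Candidates are each tier's EOQ (if it falls in that tier) and each price-break quantity.
EOQ at $128.00 = 360.2 (feasible in tier 1): TC = 11,600×$128.00 + (11,600/360.2)×179 + (360.2/2)×0.25×$128.00 = $1,496,327.78.
EOQ at $126.70 = 362.1 < 2700, so use break Q=2700: TC = 11,600×$126.70 + (11,600/2700.0)×179 + (2700.0/2)×0.25×$126.70 = $1,513,250.29.
Lowest total cost among the candidates is at Q = 360.2.

TC* ≈ $1,496,327.78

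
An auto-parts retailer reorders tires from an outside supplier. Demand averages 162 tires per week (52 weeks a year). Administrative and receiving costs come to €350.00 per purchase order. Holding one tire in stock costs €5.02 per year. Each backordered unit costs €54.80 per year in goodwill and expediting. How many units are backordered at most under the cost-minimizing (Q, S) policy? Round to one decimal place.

Annual demand D = 162 × 52 = 8,424.
With planned backorders, Q* = √(2DS/H) · √((H+B)/B).
√(2DS/H) = √(2 × 8,424 × 350 / 5.02) = 1083.818.
√((H+B)/B) = √((5.02+54.8)/54.8) = 1.0448.
Q* ≈ 1132.372.
S* = Q* · H/(H+B) = 1132.372 × 5.02/59.82 ≈ 95.027.

S* ≈ 95.0 tires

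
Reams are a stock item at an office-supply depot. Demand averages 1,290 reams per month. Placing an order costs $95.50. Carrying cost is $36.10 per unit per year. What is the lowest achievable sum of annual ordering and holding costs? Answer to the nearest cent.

Annual demand D = 1,290 × 12 = 15,480.
The optimal lot size = √(2DS/H) = √(2 × 15,480 × 95.5 / 36.1) ≈ 286.19.
At the optimum the two cost components are equal, so total cost = 2·(Q*/2)H = Q*·H.
Minimum total = √(2DSH) = √(2 × 15,480 × 95.5 × 36.1) ≈ 10331.319.

TC* ≈ $10,331.32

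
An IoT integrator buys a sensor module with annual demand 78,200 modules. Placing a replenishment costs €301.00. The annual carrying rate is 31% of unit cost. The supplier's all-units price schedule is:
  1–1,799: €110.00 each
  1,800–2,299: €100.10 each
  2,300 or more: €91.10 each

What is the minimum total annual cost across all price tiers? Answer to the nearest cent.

Holding cost per unit per year at price C is H = 0.31·C.
For each price level, check whether its EOQ is feasible; otherwise the best quantity at that price is the breakpoint.
EOQ at €110.00 = 1175.0 (feasible in tier 1): TC = 78,200×€110.00 + (78,200/1175.0)×301 + (1175.0/2)×0.31×€110.00 = €8,642,066.26.
EOQ at €100.10 = 1231.7 < 1800, so use break Q=1800: TC = 78,200×€100.10 + (78,200/1800.0)×301 + (1800.0/2)×0.31×€100.10 = €7,868,824.68.
EOQ at €91.10 = 1291.1 < 2300, so use break Q=2300: TC = 78,200×€91.10 + (78,200/2300.0)×301 + (2300.0/2)×0.31×€91.10 = €7,166,731.15.
Lowest total cost among the candidates is at Q = 2300.0.

TC* ≈ €7,166,731.15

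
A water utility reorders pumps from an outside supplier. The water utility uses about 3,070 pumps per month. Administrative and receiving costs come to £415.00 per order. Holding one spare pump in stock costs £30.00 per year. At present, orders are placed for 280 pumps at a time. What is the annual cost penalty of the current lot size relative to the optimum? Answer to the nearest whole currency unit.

Annual demand D = 3,070 × 12 = 36,840.
EOQ = √(2DS/H) = √(2 × 36,840 × 415 / 30) ≈ 1009.57.
Cost at Q* = (D/Q*)S + (Q*/2)H = √(2DSH) ≈ £30,287.23.
Cost at Q = 280: (36,840/280)×415 + (280/2)×30 = £54,602.14 + £4,200.00 = £58,802.14.
Excess = £58,802.14 − £30,287.23 = £28,514.92.

Extra cost ≈ £28,515 per year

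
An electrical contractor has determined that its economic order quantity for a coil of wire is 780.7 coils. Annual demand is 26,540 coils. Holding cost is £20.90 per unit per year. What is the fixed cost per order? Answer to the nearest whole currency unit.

S ≈ £240

The basic EOQ model gives Q* = √(2DS/H); rearrange for the unknown.
From Q* = √(2DS/H): S = Q*²H / (2D) = 780.7² × 20.9 / (2 × 26,540) = 239.9848.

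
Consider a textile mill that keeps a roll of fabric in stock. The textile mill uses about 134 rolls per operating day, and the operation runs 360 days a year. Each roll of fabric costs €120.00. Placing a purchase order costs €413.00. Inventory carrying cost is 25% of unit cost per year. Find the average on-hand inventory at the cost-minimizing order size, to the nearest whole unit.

Annual demand D = 134 × 360 = 48,240.
Holding cost H = 0.25 × €120.00 = €30.0000 per unit per year.
The optimal lot size = √(2DS/H) = √(2 × 48,240 × 413 / 30) ≈ 1152.48.
Average inventory = Q*/2 ≈ 1152.48 / 2 = 576.240.

Average inventory ≈ 576 rolls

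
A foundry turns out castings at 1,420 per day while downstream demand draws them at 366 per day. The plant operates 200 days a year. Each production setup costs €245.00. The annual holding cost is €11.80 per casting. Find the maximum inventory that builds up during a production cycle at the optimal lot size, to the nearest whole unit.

I_max ≈ 1,502 castings

Annual demand D = 366 × 200 = 73,200.
Production build-up factor (1 − d/p) = 1 − 366/1,420 = 0.7423.
Q* = √(2DS / (H(1 − d/p))) = √(2 × 73,200 × 245 / (11.8 × 0.7423)).
= √(35,868,000 / 8.7586) ≈ 2023.655.
Maximum inventory = Q*(1 − d/p) = 2023.655 × 0.7423 ≈ 1502.065.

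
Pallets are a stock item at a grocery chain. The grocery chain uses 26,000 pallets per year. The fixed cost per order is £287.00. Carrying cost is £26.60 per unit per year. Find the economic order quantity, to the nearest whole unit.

Q* ≈ 749 pallets

EOQ = √(2DS / H) = √(2 × 26,000 × 287 / 26.6).
= √(14,924,000 / 26.6) = √561,052.6316 ≈ 749.034.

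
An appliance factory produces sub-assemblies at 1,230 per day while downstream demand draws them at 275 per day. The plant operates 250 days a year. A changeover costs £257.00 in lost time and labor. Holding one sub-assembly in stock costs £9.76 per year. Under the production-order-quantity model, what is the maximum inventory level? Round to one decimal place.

Annual demand D = 275 × 250 = 68,750.
Production build-up factor (1 − d/p) = 1 − 275/1,230 = 0.7764.
Q* = √(2DS / (H(1 − d/p))) = √(2 × 68,750 × 257 / (9.76 × 0.7764)).
= √(35,337,500 / 7.5779) ≈ 2159.454.
Maximum inventory = Q*(1 − d/p) = 2159.454 × 0.7764 ≈ 1676.649.

I_max ≈ 1,676.6 sub-assemblies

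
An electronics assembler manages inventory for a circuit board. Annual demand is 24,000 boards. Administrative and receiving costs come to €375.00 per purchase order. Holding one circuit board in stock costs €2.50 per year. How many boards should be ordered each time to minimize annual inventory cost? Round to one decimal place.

EOQ = √(2DS / H) = √(2 × 24,000 × 375 / 2.5).
= √(18,000,000 / 2.5) = √7,200,000 ≈ 2683.282.

Q* ≈ 2,683.3 boards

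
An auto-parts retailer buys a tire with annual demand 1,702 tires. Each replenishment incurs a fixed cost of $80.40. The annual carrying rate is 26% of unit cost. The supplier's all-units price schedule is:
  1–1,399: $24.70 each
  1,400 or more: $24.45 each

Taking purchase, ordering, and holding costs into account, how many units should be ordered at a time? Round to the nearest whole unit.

Q* ≈ 206 tires

Holding cost per unit per year at price C is H = 0.26·C.
Candidates are each tier's EOQ (if it falls in that tier) and each price-break quantity.
EOQ at $24.70 = 206.4 (feasible in tier 1): TC = 1,702×$24.70 + (1,702/206.4)×80.4 + (206.4/2)×0.26×$24.70 = $43,365.14.
EOQ at $24.45 = 207.5 < 1400, so use break Q=1400: TC = 1,702×$24.45 + (1,702/1400.0)×80.4 + (1400.0/2)×0.26×$24.45 = $46,161.54.
Lowest total cost is $43,365.14 at Q = 206.4.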